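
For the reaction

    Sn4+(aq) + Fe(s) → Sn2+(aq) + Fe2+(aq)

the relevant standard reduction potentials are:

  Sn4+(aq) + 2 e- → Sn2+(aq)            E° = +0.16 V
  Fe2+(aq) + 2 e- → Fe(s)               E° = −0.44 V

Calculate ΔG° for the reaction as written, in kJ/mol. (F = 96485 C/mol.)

In the reaction as written Sn4+(aq) is reduced, so the Sn⁴⁺/Sn²⁺ couple is the cathode and Fe²⁺/Fe is the anode.
E°cell = +0.16 − (−0.44) = +0.60 V; balancing electrons gives n = 2.
ΔG° = −nFE°cell = −(2)(96485)(+0.60) J/mol = −116 kJ/mol.

−116 kJ/mol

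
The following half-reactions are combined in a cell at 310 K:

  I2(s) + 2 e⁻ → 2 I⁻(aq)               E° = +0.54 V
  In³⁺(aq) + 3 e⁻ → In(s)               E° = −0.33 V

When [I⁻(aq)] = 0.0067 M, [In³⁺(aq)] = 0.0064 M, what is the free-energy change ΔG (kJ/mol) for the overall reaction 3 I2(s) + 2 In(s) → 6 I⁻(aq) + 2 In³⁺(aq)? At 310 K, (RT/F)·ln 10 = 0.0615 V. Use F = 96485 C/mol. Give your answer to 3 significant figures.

With I₂/I⁻ reduced at the cathode, E°cell = +0.54 − (−0.33) = +0.87 V and n = 6.
The reaction quotient is [I⁻(aq)]^6·[In³⁺(aq)]^2 = 3.71×10^−18; by Nernst, E = +0.87 − (0.0615/6)(−17.431) = +1.0487 V.
Then ΔG = −nFE = −6 × 96485 × +1.0487 J/mol = −607 kJ/mol.

−607 kJ/mol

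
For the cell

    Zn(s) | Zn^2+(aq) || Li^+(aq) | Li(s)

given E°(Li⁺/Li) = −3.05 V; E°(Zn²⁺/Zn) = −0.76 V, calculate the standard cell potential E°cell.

By convention the left-hand electrode in cell notation is the anode (oxidation) and the right-hand electrode is the cathode (reduction).
E°cell = E°(right) − E°(left) = −3.05 − (−0.76) = −2.29 V.
The negative sign shows that, as written, the cell would require an external voltage to drive the reaction.

−2.29 V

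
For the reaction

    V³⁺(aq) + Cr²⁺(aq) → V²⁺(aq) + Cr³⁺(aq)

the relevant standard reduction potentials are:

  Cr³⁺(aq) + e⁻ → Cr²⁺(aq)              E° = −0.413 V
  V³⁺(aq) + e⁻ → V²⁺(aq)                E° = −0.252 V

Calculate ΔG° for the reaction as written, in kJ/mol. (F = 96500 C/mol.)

In the reaction as written V³⁺(aq) is reduced, so the V³⁺/V²⁺ couple is the cathode and Cr³⁺/Cr²⁺ is the anode.
E°cell = −0.252 − (−0.413) = +0.161 V; balancing electrons gives n = 1.
ΔG° = −nFE°cell = −(1)(96500)(+0.161) J/mol = −15.5 kJ/mol.

−15.5 kJ/mol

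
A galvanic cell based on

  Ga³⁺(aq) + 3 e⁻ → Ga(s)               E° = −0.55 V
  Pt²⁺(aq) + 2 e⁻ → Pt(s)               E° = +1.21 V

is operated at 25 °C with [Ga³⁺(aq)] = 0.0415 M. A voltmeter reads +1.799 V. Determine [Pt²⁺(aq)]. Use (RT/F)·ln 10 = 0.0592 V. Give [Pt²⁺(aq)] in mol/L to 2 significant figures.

2.5 M

The Pt²⁺/Pt couple has the larger reduction potential, so it is the cathode: E°cell = +1.21 − (−0.55) = +1.76 V and n = 6.
Rearranging E = E° − (0.0592/n)·log Q gives log Q = 6(+1.76 − (+1.799))/0.0592 = −3.953.
The balanced reaction is 3 Pt²⁺(aq) + 2 Ga(s) → 3 Pt(s) + 2 Ga³⁺(aq), so Q = [Ga³⁺(aq)]^2 / [Pt²⁺(aq)]^3.
Solving for the unknown gives log [Pt²⁺(aq)] = 0.396, so [Pt²⁺(aq)] ≈ 2.5 M.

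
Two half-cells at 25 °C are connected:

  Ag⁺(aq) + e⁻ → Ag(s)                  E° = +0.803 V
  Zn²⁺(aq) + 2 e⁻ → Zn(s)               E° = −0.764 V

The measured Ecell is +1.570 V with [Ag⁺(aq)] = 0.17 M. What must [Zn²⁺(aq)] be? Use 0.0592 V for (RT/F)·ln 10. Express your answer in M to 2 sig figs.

0.023 M

The Ag⁺/Ag couple has the larger reduction potential, so it is the cathode: E°cell = +0.803 − (−0.764) = +1.567 V and n = 2.
Rearranging E = E° − (0.0592/n)·log Q gives log Q = 2(+1.567 − (+1.570))/0.0592 = −0.101.
For 2 Ag⁺(aq) + Zn(s) → 2 Ag(s) + Zn²⁺(aq), the reaction quotient is Q = [Zn²⁺(aq)] / [Ag⁺(aq)]^2.
Isolating [Zn²⁺(aq)] in Q = 10^{−0.101} yields log [Zn²⁺(aq)] = −1.640, i.e. 0.023 M.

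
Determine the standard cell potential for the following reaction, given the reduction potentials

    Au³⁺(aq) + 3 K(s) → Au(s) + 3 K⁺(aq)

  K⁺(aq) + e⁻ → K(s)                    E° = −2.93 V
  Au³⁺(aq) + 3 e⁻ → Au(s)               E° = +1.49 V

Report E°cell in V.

+4.42 V

Au³⁺(aq) gains electrons, so the Au³⁺/Au couple is the cathode; the K⁺/K couple is the anode.
E°cell = E°(cathode) − E°(anode) = +1.49 − (−2.93) = +4.42 V.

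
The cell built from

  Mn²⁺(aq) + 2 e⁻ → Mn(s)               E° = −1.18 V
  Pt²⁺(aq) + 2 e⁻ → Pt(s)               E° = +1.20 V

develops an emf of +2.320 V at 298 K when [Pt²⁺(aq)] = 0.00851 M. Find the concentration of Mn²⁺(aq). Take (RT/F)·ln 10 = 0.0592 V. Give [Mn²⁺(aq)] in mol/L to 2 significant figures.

0.91 M

Pt²⁺/Pt is the cathode (higher E°); E°cell = +1.20 − (−1.18) = +2.38 V with n = 2.
From the Nernst equation, log Q = n(E° − E)/0.0592 = 2·(+2.38 − (+2.320))/0.0592 = 2.027.
For Pt²⁺(aq) + Mn(s) → Pt(s) + Mn²⁺(aq), the reaction quotient is Q = [Mn²⁺(aq)] / [Pt²⁺(aq)].
Substituting the known concentrations and solving, log [Mn²⁺(aq)] = −0.043 and [Mn²⁺(aq)] = 0.91 M.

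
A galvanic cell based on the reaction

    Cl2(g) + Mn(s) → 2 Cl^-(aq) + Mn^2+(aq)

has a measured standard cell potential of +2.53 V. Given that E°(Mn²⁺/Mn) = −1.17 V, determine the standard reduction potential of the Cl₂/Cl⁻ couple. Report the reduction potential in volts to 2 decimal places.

+1.36 V

In the reaction as written the Cl₂/Cl⁻ couple is reduced (cathode) and Mn²⁺/Mn is oxidized (anode), so E°cell = E°(Cl₂/Cl⁻) − E°(Mn²⁺/Mn).
E°(Cl₂/Cl⁻) = E°cell + E°(anode) = +2.53 + (−1.17) = +1.36 V.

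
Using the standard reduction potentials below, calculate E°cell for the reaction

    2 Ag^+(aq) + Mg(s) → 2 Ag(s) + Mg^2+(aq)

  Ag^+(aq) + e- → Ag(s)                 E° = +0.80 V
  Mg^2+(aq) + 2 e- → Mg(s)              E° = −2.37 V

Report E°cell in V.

+3.17 V

Ag^+(aq) gains electrons, so the Ag⁺/Ag couple is the cathode; the Mg²⁺/Mg couple is the anode.
E°cell = E°(cathode) − E°(anode) = +0.80 − (−2.37) = +3.17 V.
The positive value indicates the reaction is spontaneous as written.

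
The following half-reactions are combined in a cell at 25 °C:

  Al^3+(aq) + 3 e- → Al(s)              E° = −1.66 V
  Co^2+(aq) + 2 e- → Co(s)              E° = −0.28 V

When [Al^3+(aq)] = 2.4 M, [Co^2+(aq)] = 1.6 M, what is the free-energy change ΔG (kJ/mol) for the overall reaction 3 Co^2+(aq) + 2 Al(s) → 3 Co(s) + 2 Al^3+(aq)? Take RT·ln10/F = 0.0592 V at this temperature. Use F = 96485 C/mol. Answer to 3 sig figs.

−798 kJ/mol

The standard cell potential is −0.28 − (−1.66) = +1.38 V, with n = 6 electrons in the balanced equation.
The reaction quotient is [Al^3+(aq)]^2 / [Co^2+(aq)]^3 = 1.41; by Nernst, E = +1.38 − (0.0592/6)(0.148) = +1.3785 V.
Then ΔG = −nFE = −6 × 96485 × +1.3785 J/mol = −798 kJ/mol.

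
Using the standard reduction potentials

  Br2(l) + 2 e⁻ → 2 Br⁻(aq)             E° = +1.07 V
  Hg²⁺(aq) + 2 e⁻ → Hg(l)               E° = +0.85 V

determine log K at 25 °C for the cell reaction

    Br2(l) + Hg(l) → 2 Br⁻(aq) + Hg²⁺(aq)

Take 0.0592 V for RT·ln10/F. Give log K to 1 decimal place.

The Br₂/Br⁻ couple is reduced (cathode); E°cell = +1.07 − (+0.85) = +0.22 V with n = 2.
At equilibrium E = 0, so log K = nE°cell / 0.0592 = (2)(+0.22) / 0.0592 = 7.4.

log K = 7.4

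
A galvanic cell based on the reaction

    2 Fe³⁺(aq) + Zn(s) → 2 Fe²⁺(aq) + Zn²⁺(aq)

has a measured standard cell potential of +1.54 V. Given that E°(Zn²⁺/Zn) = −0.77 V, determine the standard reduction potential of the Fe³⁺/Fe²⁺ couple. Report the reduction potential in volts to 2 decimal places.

+0.77 V

In the reaction as written the Fe³⁺/Fe²⁺ couple is reduced (cathode) and Zn²⁺/Zn is oxidized (anode), so E°cell = E°(Fe³⁺/Fe²⁺) − E°(Zn²⁺/Zn).
E°(Fe³⁺/Fe²⁺) = E°cell + E°(anode) = +1.54 + (−0.77) = +0.77 V.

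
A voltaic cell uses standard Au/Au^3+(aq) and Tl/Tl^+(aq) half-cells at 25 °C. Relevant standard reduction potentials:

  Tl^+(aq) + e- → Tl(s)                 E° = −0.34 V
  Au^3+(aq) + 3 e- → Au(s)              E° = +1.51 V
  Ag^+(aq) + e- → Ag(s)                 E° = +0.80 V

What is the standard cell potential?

+1.85 V

Of the two couples in this cell, the one with the more positive reduction potential is reduced at the cathode: here that is Au³⁺/Au (+1.51 V); Tl⁺/Tl (−0.34 V) is the anode.
E°cell = E°(cathode) − E°(anode) = +1.51 − (−0.34) = +1.85 V.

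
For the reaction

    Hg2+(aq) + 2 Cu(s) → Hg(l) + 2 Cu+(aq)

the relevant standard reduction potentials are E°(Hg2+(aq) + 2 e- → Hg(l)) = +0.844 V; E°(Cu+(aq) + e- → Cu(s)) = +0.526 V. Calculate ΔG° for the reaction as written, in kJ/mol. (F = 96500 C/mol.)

−61.4 kJ/mol

In the reaction as written Hg2+(aq) is reduced, so the Hg²⁺/Hg couple is the cathode and Cu⁺/Cu is the anode.
E°cell = +0.844 − (+0.526) = +0.318 V; balancing electrons gives n = 2.
ΔG° = −nFE°cell = −(2)(96500)(+0.318) J/mol = −61.4 kJ/mol.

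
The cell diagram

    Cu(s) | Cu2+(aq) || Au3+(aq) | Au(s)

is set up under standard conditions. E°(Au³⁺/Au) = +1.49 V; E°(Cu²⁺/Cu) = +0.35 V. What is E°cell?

By convention the left-hand electrode in cell notation is the anode (oxidation) and the right-hand electrode is the cathode (reduction).
E°cell = E°(right) − E°(left) = +1.49 − (+0.35) = +1.14 V.

+1.14 V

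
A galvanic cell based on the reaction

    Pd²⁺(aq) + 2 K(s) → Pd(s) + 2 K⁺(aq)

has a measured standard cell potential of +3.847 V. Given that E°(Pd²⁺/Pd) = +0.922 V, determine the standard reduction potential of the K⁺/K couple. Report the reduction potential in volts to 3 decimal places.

−2.925 V

In the reaction as written the Pd²⁺/Pd couple is reduced (cathode) and K⁺/K is oxidized (anode), so E°cell = E°(Pd²⁺/Pd) − E°(K⁺/K).
E°(K⁺/K) = E°(cathode) − E°cell = +0.922 − (+3.847) = −2.925 V.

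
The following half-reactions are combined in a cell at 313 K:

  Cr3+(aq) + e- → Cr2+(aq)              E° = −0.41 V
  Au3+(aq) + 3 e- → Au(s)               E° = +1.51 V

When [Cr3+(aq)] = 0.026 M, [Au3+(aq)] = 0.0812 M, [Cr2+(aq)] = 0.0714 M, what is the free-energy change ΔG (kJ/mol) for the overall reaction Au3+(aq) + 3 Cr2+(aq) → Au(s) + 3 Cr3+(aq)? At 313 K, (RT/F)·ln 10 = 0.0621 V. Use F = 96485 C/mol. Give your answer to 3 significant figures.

The standard cell potential is +1.51 − (−0.41) = +1.92 V, with n = 3 electrons in the balanced equation.
Q = [Cr3+(aq)]^3 / ([Au3+(aq)]·[Cr2+(aq)]^3) = 0.595, so log Q = −0.226 and E = +1.92 − (0.0621/3)(−0.226) = +1.9247 V.
Finally ΔG = −nFE = −(3)(96485 C/mol)(+1.9247 V) = −557 kJ/mol.

−557 kJ/mol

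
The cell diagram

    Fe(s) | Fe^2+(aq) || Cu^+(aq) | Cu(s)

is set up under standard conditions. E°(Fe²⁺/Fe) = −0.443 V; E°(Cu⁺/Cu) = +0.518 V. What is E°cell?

+0.961 V

By convention the left-hand electrode in cell notation is the anode (oxidation) and the right-hand electrode is the cathode (reduction).
E°cell = E°(right) − E°(left) = +0.518 − (−0.443) = +0.961 V.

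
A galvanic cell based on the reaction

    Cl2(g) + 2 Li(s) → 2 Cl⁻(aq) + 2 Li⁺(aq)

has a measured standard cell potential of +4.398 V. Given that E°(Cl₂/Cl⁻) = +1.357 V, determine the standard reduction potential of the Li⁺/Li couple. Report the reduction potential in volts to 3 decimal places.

In the reaction as written the Cl₂/Cl⁻ couple is reduced (cathode) and Li⁺/Li is oxidized (anode), so E°cell = E°(Cl₂/Cl⁻) − E°(Li⁺/Li).
E°(Li⁺/Li) = E°(cathode) − E°cell = +1.357 − (+4.398) = −3.041 V.

−3.041 V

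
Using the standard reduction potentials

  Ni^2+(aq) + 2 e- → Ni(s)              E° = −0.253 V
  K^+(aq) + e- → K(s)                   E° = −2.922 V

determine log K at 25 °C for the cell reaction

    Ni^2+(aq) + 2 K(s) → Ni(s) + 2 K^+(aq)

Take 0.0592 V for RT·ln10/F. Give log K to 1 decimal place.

log K = 90.2

The Ni²⁺/Ni couple is reduced (cathode); E°cell = −0.253 − (−2.922) = +2.669 V with n = 2.
At equilibrium E = 0, so log K = nE°cell / 0.0592 = (2)(+2.669) / 0.0592 = 90.2.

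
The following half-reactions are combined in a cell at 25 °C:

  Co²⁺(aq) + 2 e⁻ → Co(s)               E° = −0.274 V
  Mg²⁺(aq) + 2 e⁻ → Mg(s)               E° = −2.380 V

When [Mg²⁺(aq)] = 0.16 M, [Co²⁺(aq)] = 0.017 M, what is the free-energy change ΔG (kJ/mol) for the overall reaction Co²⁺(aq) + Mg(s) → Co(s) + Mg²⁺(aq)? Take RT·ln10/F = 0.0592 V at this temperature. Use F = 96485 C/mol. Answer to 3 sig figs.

The standard cell potential is −0.274 − (−2.380) = +2.106 V, with n = 2 electrons in the balanced equation.
Q = [Mg²⁺(aq)] / [Co²⁺(aq)] = 9.41, so log Q = 0.974 and E = +2.106 − (0.0592/2)(0.974) = +2.0772 V.
ΔG = −nFE = −(2)(96485)(+2.0772) J/mol = −401 kJ/mol.

−401 kJ/mol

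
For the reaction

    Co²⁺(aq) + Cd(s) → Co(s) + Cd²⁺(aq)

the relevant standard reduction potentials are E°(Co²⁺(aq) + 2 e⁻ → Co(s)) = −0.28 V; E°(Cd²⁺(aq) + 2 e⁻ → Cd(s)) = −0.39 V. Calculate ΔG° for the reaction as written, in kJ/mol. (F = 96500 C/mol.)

In the reaction as written Co²⁺(aq) is reduced, so the Co²⁺/Co couple is the cathode and Cd²⁺/Cd is the anode.
E°cell = −0.28 − (−0.39) = +0.11 V; balancing electrons gives n = 2.
ΔG° = −nFE°cell = −(2)(96500)(+0.11) J/mol = −21.2 kJ/mol.

−21.2 kJ/mol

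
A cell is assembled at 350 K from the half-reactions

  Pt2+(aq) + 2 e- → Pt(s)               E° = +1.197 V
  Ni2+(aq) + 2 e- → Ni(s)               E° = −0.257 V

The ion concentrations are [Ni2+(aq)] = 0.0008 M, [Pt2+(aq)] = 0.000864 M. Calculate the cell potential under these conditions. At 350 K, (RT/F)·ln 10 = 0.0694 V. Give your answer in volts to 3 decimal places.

+1.455 V

Since E°(Pt²⁺/Pt) > E°(Ni²⁺/Ni), Pt²⁺/Pt serves as the cathode.
The standard potential is +1.197 − (−0.257) = +1.454 V and the balanced reaction transfers n = 2 electrons.
For the overall reaction Pt2+(aq) + Ni(s) → Pt(s) + Ni2+(aq), Q = [Ni2+(aq)] / [Pt2+(aq)] = 0.926, giving log Q = −0.033.
By the Nernst equation, E = +1.454 − (0.0694/2)·(−0.033) = +1.455 V.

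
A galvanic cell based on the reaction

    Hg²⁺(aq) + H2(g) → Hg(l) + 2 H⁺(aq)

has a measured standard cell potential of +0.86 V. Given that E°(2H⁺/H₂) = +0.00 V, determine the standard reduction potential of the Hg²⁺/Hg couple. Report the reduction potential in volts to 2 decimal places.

+0.86 V

In the reaction as written the Hg²⁺/Hg couple is reduced (cathode) and 2H⁺/H₂ is oxidized (anode), so E°cell = E°(Hg²⁺/Hg) − E°(2H⁺/H₂).
E°(Hg²⁺/Hg) = E°cell + E°(anode) = +0.86 + (+0.00) = +0.86 V.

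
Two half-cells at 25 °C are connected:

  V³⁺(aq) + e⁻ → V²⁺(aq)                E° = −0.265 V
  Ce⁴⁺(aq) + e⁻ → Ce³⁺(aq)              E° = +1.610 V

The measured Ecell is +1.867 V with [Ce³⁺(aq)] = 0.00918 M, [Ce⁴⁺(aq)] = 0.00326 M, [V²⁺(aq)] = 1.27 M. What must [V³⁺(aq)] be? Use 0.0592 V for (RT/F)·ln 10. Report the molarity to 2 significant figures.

0.62 M

With Ce⁴⁺/Ce³⁺ at the cathode and V³⁺/V²⁺ at the anode, E°cell = +1.610 − (−0.265) = +1.875 V (n = 1).
Since E = E° − (0.0592/n)·log Q, log Q = n(E° − E)/0.0592 = 0.135.
For Ce⁴⁺(aq) + V²⁺(aq) → Ce³⁺(aq) + V³⁺(aq), the reaction quotient is Q = ([Ce³⁺(aq)]·[V³⁺(aq)]) / ([Ce⁴⁺(aq)]·[V²⁺(aq)]).
Isolating [V³⁺(aq)] in Q = 10^{0.135} yields log [V³⁺(aq)] = −0.211, i.e. 0.62 M.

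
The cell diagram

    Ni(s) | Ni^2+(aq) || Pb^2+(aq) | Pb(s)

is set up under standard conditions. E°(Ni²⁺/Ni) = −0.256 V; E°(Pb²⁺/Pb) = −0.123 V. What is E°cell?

By convention the left-hand electrode in cell notation is the anode (oxidation) and the right-hand electrode is the cathode (reduction).
E°cell = E°(right) − E°(left) = −0.123 − (−0.256) = +0.133 V.

+0.133 V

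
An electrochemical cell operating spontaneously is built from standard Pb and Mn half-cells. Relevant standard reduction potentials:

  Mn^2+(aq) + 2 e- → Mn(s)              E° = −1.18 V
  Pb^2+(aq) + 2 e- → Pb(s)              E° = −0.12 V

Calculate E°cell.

+1.06 V

Of the two couples in this cell, the one with the more positive reduction potential is reduced at the cathode: here that is Pb²⁺/Pb (−0.12 V); Mn²⁺/Mn (−1.18 V) is the anode.
E°cell = E°(cathode) − E°(anode) = −0.12 − (−1.18) = +1.06 V.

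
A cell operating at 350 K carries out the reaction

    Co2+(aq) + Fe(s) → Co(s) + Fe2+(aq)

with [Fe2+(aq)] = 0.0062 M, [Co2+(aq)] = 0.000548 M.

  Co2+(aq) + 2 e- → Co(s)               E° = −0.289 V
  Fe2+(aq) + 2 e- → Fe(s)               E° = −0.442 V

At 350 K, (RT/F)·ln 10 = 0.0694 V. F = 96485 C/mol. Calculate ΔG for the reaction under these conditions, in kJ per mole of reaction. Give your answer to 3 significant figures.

−22.5 kJ/mol

E°cell = −0.289 − (−0.442) = +0.153 V; the balanced reaction transfers n = 2 electrons.
The reaction quotient is [Fe2+(aq)] / [Co2+(aq)] = 11.3; by Nernst, E = +0.153 − (0.0694/2)(1.054) = +0.1164 V.
Then ΔG = −nFE = −2 × 96485 × +0.1164 J/mol = −22.5 kJ/mol.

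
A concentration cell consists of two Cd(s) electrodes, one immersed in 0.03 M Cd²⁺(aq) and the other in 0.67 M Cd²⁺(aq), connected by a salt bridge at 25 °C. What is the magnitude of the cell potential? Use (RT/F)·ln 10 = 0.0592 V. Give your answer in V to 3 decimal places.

0.040 V

For a concentration cell E°cell = 0, since both electrodes use the same couple.
The compartment with the higher Cd²⁺(aq) concentration (0.67 M) acts as the cathode; ions are reduced there and produced at the dilute (0.03 M) anode.
With n = 2, Ecell = −(0.0592/2)·log([dilute]/[conc]) = −(0.0592/2)·log(0.03/0.67) = +0.040 V.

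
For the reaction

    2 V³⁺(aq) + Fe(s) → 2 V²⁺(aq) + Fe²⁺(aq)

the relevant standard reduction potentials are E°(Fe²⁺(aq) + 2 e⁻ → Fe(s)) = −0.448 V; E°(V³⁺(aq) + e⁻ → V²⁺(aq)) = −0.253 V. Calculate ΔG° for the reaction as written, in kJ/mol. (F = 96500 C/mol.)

−37.6 kJ/mol

In the reaction as written V³⁺(aq) is reduced, so the V³⁺/V²⁺ couple is the cathode and Fe²⁺/Fe is the anode.
E°cell = −0.253 − (−0.448) = +0.195 V; balancing electrons gives n = 2.
ΔG° = −nFE°cell = −(2)(96500)(+0.195) J/mol = −37.6 kJ/mol.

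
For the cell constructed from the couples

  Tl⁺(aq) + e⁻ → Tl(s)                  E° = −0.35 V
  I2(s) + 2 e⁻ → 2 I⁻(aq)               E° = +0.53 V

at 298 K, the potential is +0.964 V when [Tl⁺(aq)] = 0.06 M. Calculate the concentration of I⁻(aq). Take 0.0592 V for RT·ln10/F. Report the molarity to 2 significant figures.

I₂/I⁻ is the cathode (higher E°); E°cell = +0.53 − (−0.35) = +0.88 V with n = 2.
Since E = E° − (0.0592/n)·log Q, log Q = n(E° − E)/0.0592 = −2.838.
Balancing electrons gives I2(s) + 2 Tl(s) → 2 I⁻(aq) + 2 Tl⁺(aq); thus Q = [I⁻(aq)]^2·[Tl⁺(aq)]^2.
Isolating [I⁻(aq)] in Q = 10^{−2.838} yields log [I⁻(aq)] = −0.197, i.e. 0.64 M.

0.64 M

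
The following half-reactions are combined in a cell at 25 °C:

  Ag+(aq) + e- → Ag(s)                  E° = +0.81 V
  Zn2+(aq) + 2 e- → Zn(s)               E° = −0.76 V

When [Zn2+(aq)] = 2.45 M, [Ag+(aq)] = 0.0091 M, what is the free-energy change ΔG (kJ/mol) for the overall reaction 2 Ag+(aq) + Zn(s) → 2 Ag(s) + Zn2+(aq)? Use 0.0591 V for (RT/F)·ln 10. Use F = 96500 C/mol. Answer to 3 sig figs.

−278 kJ/mol

With Ag⁺/Ag reduced at the cathode, E°cell = +0.81 − (−0.76) = +1.57 V and n = 2.
Here Q = [Zn2+(aq)] / [Ag+(aq)]^2 = 2.96×10^4 (log Q = 4.471), giving E = +1.57 − (0.0591/2)·(4.471) = +1.4379 V.
ΔG = −nFE = −(2)(96500)(+1.4379) J/mol = −278 kJ/mol.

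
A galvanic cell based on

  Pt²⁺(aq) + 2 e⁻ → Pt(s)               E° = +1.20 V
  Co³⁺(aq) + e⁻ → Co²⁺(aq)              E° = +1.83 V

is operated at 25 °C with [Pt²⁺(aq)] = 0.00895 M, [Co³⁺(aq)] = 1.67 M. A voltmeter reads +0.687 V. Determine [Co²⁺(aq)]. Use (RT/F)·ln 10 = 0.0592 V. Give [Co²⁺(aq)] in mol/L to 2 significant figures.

1.9 M

The Co³⁺/Co²⁺ couple has the larger reduction potential, so it is the cathode: E°cell = +1.83 − (+1.20) = +0.63 V and n = 2.
Since E = E° − (0.0592/n)·log Q, log Q = n(E° − E)/0.0592 = −1.926.
The balanced reaction is 2 Co³⁺(aq) + Pt(s) → 2 Co²⁺(aq) + Pt²⁺(aq), so Q = ([Co²⁺(aq)]^2·[Pt²⁺(aq)]) / [Co³⁺(aq)]^2.
Solving for the unknown gives log [Co²⁺(aq)] = 0.284, so [Co²⁺(aq)] ≈ 1.9 M.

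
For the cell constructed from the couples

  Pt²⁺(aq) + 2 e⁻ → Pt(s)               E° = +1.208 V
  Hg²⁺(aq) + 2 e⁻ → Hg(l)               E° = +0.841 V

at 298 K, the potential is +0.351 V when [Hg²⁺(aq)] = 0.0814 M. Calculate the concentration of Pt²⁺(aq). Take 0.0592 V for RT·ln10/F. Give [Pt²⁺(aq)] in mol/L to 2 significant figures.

With Pt²⁺/Pt at the cathode and Hg²⁺/Hg at the anode, E°cell = +1.208 − (+0.841) = +0.367 V (n = 2).
Rearranging E = E° − (0.0592/n)·log Q gives log Q = 2(+0.367 − (+0.351))/0.0592 = 0.541.
The balanced reaction is Pt²⁺(aq) + Hg(l) → Pt(s) + Hg²⁺(aq), so Q = [Hg²⁺(aq)] / [Pt²⁺(aq)].
Isolating [Pt²⁺(aq)] in Q = 10^{0.541} yields log [Pt²⁺(aq)] = −1.630, i.e. 0.023 M.

0.023 M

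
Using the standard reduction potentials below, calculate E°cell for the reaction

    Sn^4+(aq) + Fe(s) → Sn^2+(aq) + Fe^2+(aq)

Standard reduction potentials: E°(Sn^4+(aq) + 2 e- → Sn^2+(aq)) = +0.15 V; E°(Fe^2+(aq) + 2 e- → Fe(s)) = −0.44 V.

+0.59 V

Sn^4+(aq) gains electrons, so the Sn⁴⁺/Sn²⁺ couple is the cathode; the Fe²⁺/Fe couple is the anode.
E°cell = E°(cathode) − E°(anode) = +0.15 − (−0.44) = +0.59 V.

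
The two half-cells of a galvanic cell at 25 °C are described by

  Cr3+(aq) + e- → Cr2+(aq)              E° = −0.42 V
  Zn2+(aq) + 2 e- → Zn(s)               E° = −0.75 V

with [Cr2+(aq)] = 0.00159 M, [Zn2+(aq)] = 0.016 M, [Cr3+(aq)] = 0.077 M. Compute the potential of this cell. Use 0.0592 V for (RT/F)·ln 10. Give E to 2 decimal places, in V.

+0.48 V

The Cr³⁺/Cr²⁺ couple has the more positive E°, so it is the cathode; Zn²⁺/Zn is the anode.
E°cell = −0.42 − (−0.75) = +0.33 V, with n = 2 electrons transferred.
The balanced reaction is 2 Cr3+(aq) + Zn(s) → 2 Cr2+(aq) + Zn2+(aq), so Q = ([Cr2+(aq)]^2·[Zn2+(aq)]) / [Cr3+(aq)]^2 = 6.82×10^−6 and log Q = −5.166.
Applying E = E° − (RT ln10/nF)·log Q gives +0.33 − (0.0592/2)(−5.166) = +0.48 V.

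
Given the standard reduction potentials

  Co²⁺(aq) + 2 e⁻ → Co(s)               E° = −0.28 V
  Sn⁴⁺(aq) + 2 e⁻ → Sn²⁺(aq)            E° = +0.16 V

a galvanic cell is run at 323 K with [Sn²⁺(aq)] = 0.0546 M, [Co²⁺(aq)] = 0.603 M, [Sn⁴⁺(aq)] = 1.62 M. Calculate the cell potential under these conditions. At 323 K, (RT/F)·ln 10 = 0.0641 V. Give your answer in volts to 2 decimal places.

+0.49 V

The Sn⁴⁺/Sn²⁺ couple has the more positive E°, so it is the cathode; Co²⁺/Co is the anode.
The standard potential is +0.16 − (−0.28) = +0.44 V and the balanced reaction transfers n = 2 electrons.
Balancing gives Sn⁴⁺(aq) + Co(s) → Sn²⁺(aq) + Co²⁺(aq); hence Q = ([Sn²⁺(aq)]·[Co²⁺(aq)]) / [Sn⁴⁺(aq)] = 0.0203 (log Q = −1.692).
E = E° − (0.0641/n)·log Q = +0.44 − (0.0641/2)(−1.692) = +0.49 V.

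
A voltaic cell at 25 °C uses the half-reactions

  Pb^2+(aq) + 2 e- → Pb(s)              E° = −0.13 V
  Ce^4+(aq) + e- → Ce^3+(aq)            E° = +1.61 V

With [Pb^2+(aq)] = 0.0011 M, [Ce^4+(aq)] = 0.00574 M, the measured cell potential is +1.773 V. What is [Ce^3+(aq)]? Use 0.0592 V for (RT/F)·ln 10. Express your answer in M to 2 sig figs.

0.048 M

With Ce⁴⁺/Ce³⁺ at the cathode and Pb²⁺/Pb at the anode, E°cell = +1.61 − (−0.13) = +1.74 V (n = 2).
From the Nernst equation, log Q = n(E° − E)/0.0592 = 2·(+1.74 − (+1.773))/0.0592 = −1.115.
The balanced reaction is 2 Ce^4+(aq) + Pb(s) → 2 Ce^3+(aq) + Pb^2+(aq), so Q = ([Ce^3+(aq)]^2·[Pb^2+(aq)]) / [Ce^4+(aq)]^2.
Substituting the known concentrations and solving, log [Ce^3+(aq)] = −1.319 and [Ce^3+(aq)] = 0.048 M.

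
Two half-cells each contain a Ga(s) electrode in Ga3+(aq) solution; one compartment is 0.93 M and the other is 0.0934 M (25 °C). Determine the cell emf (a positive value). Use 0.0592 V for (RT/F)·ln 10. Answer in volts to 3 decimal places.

For a concentration cell E°cell = 0, since both electrodes use the same couple.
The compartment with the higher Ga3+(aq) concentration (0.93 M) acts as the cathode; ions are reduced there and produced at the dilute (0.0934 M) anode.
With n = 3, Ecell = −(0.0592/3)·log([dilute]/[conc]) = −(0.0592/3)·log(0.0934/0.93) = +0.020 V.

0.020 V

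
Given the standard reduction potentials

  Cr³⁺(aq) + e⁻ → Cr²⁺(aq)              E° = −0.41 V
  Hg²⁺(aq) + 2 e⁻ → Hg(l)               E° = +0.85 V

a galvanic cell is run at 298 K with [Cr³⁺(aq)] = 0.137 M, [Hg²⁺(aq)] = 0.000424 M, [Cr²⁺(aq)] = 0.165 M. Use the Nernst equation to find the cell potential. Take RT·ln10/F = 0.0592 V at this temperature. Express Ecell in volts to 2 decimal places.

Since E°(Hg²⁺/Hg) > E°(Cr³⁺/Cr²⁺), Hg²⁺/Hg serves as the cathode.
E°cell = E°cat − E°an = +0.85 − (−0.41) = +1.26 V; n = 2.
The balanced reaction is Hg²⁺(aq) + 2 Cr²⁺(aq) → Hg(l) + 2 Cr³⁺(aq), so Q = [Cr³⁺(aq)]^2 / ([Hg²⁺(aq)]·[Cr²⁺(aq)]^2) = 1.63×10^3 and log Q = 3.211.
By the Nernst equation, E = +1.26 − (0.0592/2)·(3.211) = +1.16 V.

+1.16 V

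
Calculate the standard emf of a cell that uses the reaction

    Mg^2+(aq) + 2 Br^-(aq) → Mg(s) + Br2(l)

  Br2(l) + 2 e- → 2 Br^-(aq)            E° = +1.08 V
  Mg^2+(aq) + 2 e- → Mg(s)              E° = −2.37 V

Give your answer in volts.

In the reaction as written, Mg^2+(aq) is reduced (cathode) and Br2(l) is produced by oxidation at the anode.
E°cell = E°(cathode) − E°(anode) = −2.37 − (+1.08) = −3.45 V.
The negative E°cell means the reaction is non-spontaneous in the direction written.

−3.45 V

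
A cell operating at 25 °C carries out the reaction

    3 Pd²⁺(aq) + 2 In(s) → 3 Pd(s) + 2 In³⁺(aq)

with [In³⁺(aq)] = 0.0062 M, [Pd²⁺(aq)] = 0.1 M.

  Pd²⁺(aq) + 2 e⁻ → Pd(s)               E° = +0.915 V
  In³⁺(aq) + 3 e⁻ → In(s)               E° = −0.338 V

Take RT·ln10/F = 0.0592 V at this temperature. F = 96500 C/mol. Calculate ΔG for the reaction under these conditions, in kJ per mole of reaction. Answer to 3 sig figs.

The standard cell potential is +0.915 − (−0.338) = +1.253 V, with n = 6 electrons in the balanced equation.
Q = [In³⁺(aq)]^2 / [Pd²⁺(aq)]^3 = 0.0384, so log Q = −1.415 and E = +1.253 − (0.0592/6)(−1.415) = +1.2670 V.
Then ΔG = −nFE = −6 × 96500 × +1.2670 J/mol = −734 kJ/mol.

−734 kJ/mol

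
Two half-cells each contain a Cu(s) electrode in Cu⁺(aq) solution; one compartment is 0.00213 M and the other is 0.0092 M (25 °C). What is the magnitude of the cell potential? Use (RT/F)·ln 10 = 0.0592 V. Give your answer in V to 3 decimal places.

0.038 V

For a concentration cell E°cell = 0, since both electrodes use the same couple.
The compartment with the higher Cu⁺(aq) concentration (0.0092 M) acts as the cathode; ions are reduced there and produced at the dilute (0.00213 M) anode.
With n = 1, Ecell = −(0.0592/1)·log([dilute]/[conc]) = −(0.0592/1)·log(0.00213/0.0092) = +0.038 V.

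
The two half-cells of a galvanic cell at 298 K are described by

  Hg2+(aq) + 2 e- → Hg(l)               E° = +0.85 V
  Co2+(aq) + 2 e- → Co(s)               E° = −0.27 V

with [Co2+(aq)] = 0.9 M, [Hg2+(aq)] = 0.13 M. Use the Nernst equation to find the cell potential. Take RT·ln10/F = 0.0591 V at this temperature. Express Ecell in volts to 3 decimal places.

+1.095 V

Hg²⁺/Hg is reduced (cathode, E° = +0.85 V) and Co²⁺/Co is oxidized (anode).
E°cell = E°cat − E°an = +0.85 − (−0.27) = +1.12 V; n = 2.
The balanced reaction is Hg2+(aq) + Co(s) → Hg(l) + Co2+(aq), so Q = [Co2+(aq)] / [Hg2+(aq)] = 6.92 and log Q = 0.840.
Applying E = E° − (RT ln10/nF)·log Q gives +1.12 − (0.0591/2)(0.840) = +1.095 V.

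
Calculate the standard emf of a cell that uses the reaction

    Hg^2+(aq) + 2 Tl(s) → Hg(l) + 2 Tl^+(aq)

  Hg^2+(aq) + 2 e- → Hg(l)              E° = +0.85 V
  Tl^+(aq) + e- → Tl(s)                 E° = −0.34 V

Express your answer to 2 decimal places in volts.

Hg^2+(aq) gains electrons, so the Hg²⁺/Hg couple is the cathode; the Tl⁺/Tl couple is the anode.
E°cell = E°(cathode) − E°(anode) = +0.85 − (−0.34) = +1.19 V.

+1.19 V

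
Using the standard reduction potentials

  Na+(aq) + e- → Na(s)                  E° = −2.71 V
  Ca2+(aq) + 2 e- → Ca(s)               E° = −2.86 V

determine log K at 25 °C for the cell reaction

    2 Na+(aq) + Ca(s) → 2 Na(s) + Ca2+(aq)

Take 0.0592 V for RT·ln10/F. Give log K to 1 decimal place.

log K = 5.1

The Na⁺/Na couple is reduced (cathode); E°cell = −2.71 − (−2.86) = +0.15 V with n = 2.
At equilibrium E = 0, so log K = nE°cell / 0.0592 = (2)(+0.15) / 0.0592 = 5.1.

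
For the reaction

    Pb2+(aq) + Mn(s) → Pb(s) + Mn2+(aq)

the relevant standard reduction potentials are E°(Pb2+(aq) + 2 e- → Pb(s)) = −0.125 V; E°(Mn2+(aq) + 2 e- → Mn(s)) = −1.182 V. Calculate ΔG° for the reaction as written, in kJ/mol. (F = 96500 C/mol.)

In the reaction as written Pb2+(aq) is reduced, so the Pb²⁺/Pb couple is the cathode and Mn²⁺/Mn is the anode.
E°cell = −0.125 − (−1.182) = +1.057 V; balancing electrons gives n = 2.
ΔG° = −nFE°cell = −(2)(96500)(+1.057) J/mol = −204 kJ/mol.

−204 kJ/mol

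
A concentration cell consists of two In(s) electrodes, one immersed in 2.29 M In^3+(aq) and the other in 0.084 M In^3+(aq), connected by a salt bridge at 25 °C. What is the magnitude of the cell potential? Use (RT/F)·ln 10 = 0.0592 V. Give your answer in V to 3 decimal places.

0.028 V

For a concentration cell E°cell = 0, since both electrodes use the same couple.
The compartment with the higher In^3+(aq) concentration (2.29 M) acts as the cathode; ions are reduced there and produced at the dilute (0.084 M) anode.
With n = 3, Ecell = −(0.0592/3)·log([dilute]/[conc]) = −(0.0592/3)·log(0.084/2.29) = +0.028 V.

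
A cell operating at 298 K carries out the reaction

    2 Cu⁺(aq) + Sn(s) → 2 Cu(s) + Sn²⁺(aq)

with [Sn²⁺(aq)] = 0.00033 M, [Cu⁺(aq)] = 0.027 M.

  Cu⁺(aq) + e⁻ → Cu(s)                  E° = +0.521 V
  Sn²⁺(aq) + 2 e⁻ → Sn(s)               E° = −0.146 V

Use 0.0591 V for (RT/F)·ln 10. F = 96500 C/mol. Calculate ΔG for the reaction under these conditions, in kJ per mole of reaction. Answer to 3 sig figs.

−131 kJ/mol

With Cu⁺/Cu reduced at the cathode, E°cell = +0.521 − (−0.146) = +0.667 V and n = 2.
Q = [Sn²⁺(aq)] / [Cu⁺(aq)]^2 = 0.453, so log Q = −0.344 and E = +0.667 − (0.0591/2)(−0.344) = +0.6772 V.
Then ΔG = −nFE = −2 × 96500 × +0.6772 J/mol = −131 kJ/mol.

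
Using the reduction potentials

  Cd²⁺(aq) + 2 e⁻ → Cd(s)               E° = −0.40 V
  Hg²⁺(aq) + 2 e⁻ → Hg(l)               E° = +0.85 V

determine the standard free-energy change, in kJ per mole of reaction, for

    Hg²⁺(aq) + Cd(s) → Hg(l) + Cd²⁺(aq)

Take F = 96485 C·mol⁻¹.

−241 kJ/mol

In the reaction as written Hg²⁺(aq) is reduced, so the Hg²⁺/Hg couple is the cathode and Cd²⁺/Cd is the anode.
E°cell = +0.85 − (−0.40) = +1.25 V; balancing electrons gives n = 2.
ΔG° = −nFE°cell = −(2)(96485)(+1.25) J/mol = −241 kJ/mol.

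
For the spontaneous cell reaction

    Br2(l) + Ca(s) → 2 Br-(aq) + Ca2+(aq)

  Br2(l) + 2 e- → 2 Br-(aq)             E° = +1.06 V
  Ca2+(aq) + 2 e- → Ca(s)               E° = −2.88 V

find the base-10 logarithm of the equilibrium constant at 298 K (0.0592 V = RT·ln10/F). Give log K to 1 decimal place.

The Br₂/Br⁻ couple is reduced (cathode); E°cell = +1.06 − (−2.88) = +3.94 V with n = 2.
At equilibrium E = 0, so log K = nE°cell / 0.0592 = (2)(+3.94) / 0.0592 = 133.1.

log K = 133.1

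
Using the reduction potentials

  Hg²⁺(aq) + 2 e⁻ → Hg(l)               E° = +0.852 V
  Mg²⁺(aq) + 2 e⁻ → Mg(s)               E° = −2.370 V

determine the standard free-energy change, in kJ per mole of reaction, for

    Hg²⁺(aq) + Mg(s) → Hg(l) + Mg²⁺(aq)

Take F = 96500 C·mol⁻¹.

In the reaction as written Hg²⁺(aq) is reduced, so the Hg²⁺/Hg couple is the cathode and Mg²⁺/Mg is the anode.
E°cell = +0.852 − (−2.370) = +3.222 V; balancing electrons gives n = 2.
ΔG° = −nFE°cell = −(2)(96500)(+3.222) J/mol = −622 kJ/mol.

−622 kJ/mol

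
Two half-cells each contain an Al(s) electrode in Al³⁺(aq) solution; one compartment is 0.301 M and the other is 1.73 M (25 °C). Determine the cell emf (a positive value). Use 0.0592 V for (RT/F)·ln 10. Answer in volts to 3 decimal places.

For a concentration cell E°cell = 0, since both electrodes use the same couple.
The compartment with the higher Al³⁺(aq) concentration (1.73 M) acts as the cathode; ions are reduced there and produced at the dilute (0.301 M) anode.
With n = 3, Ecell = −(0.0592/3)·log([dilute]/[conc]) = −(0.0592/3)·log(0.301/1.73) = +0.015 V.

0.015 V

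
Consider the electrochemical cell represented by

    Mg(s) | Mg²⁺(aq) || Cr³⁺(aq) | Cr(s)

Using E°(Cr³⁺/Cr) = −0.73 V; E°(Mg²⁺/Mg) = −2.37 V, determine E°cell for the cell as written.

+1.64 V

By convention the left-hand electrode in cell notation is the anode (oxidation) and the right-hand electrode is the cathode (reduction).
E°cell = E°(right) − E°(left) = −0.73 − (−2.37) = +1.64 V.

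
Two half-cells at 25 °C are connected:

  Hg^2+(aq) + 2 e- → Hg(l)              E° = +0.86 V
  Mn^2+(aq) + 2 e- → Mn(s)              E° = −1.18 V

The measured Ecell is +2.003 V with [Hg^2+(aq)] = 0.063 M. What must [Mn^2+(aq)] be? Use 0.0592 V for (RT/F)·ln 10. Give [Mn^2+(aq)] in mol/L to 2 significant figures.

1.1 M

With Hg²⁺/Hg at the cathode and Mn²⁺/Mn at the anode, E°cell = +0.86 − (−1.18) = +2.04 V (n = 2).
Rearranging E = E° − (0.0592/n)·log Q gives log Q = 2(+2.04 − (+2.003))/0.0592 = 1.250.
Balancing electrons gives Hg^2+(aq) + Mn(s) → Hg(l) + Mn^2+(aq); thus Q = [Mn^2+(aq)] / [Hg^2+(aq)].
Substituting the known concentrations and solving, log [Mn^2+(aq)] = 0.049 and [Mn^2+(aq)] = 1.1 M.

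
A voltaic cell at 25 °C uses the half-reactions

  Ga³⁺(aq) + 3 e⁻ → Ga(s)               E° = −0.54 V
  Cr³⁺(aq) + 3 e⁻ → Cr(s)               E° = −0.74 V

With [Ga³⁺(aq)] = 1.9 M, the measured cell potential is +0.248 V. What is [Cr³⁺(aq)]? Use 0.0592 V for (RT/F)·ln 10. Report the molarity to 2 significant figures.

The Ga³⁺/Ga couple has the larger reduction potential, so it is the cathode: E°cell = −0.54 − (−0.74) = +0.20 V and n = 3.
Rearranging E = E° − (0.0592/n)·log Q gives log Q = 3(+0.20 − (+0.248))/0.0592 = −2.432.
The balanced reaction is Ga³⁺(aq) + Cr(s) → Ga(s) + Cr³⁺(aq), so Q = [Cr³⁺(aq)] / [Ga³⁺(aq)].
Solving for the unknown gives log [Cr³⁺(aq)] = −2.153, so [Cr³⁺(aq)] ≈ 0.0070 M.

0.0070 M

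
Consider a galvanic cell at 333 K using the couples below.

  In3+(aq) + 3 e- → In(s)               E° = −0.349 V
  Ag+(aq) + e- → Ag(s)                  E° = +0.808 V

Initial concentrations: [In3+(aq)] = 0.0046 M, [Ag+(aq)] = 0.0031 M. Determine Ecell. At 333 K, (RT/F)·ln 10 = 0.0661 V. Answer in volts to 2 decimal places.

Ag⁺/Ag is reduced (cathode, E° = +0.808 V) and In³⁺/In is oxidized (anode).
E°cell = +0.808 − (−0.349) = +1.157 V, with n = 3 electrons transferred.
For the overall reaction 3 Ag+(aq) + In(s) → 3 Ag(s) + In3+(aq), Q = [In3+(aq)] / [Ag+(aq)]^3 = 1.54×10^5, giving log Q = 5.189.
Applying E = E° − (RT ln10/nF)·log Q gives +1.157 − (0.0661/3)(5.189) = +1.04 V.

+1.04 V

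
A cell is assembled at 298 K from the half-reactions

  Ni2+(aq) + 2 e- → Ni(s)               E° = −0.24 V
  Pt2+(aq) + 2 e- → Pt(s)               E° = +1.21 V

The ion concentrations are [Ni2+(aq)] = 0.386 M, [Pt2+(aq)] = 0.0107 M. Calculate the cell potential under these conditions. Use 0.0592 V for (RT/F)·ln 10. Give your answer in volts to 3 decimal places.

Since E°(Pt²⁺/Pt) > E°(Ni²⁺/Ni), Pt²⁺/Pt serves as the cathode.
E°cell = E°cat − E°an = +1.21 − (−0.24) = +1.45 V; n = 2.
Balancing gives Pt2+(aq) + Ni(s) → Pt(s) + Ni2+(aq); hence Q = [Ni2+(aq)] / [Pt2+(aq)] = 36.1 (log Q = 1.557).
E = E° − (0.0592/n)·log Q = +1.45 − (0.0592/2)(1.557) = +1.404 V.

+1.404 V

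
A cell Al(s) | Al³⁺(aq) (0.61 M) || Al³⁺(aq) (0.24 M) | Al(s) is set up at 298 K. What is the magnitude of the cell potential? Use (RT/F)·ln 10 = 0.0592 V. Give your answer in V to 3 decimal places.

0.008 V

For a concentration cell E°cell = 0, since both electrodes use the same couple.
The compartment with the higher Al³⁺(aq) concentration (0.61 M) acts as the cathode; ions are reduced there and produced at the dilute (0.24 M) anode.
With n = 3, Ecell = −(0.0592/3)·log([dilute]/[conc]) = −(0.0592/3)·log(0.24/0.61) = +0.008 V.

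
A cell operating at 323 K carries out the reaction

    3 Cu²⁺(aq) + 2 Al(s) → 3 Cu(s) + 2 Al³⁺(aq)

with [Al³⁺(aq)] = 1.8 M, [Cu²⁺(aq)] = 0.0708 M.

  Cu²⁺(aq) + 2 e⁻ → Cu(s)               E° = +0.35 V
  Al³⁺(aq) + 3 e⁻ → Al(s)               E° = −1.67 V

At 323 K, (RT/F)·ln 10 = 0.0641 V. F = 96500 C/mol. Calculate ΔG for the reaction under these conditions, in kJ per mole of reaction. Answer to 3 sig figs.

−1150 kJ/mol

E°cell = +0.35 − (−1.67) = +2.02 V; the balanced reaction transfers n = 6 electrons.
The reaction quotient is [Al³⁺(aq)]^2 / [Cu²⁺(aq)]^3 = 9.13×10^3; by Nernst, E = +2.02 − (0.0641/6)(3.960) = +1.9777 V.
Finally ΔG = −nFE = −(6)(96500 C/mol)(+1.9777 V) = −1150 kJ/mol.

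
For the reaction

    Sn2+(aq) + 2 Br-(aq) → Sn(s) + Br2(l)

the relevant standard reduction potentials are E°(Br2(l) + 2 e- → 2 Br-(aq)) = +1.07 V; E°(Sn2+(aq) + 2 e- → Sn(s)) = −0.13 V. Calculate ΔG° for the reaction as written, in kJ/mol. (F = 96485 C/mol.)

+232 kJ/mol

In the reaction as written Sn2+(aq) is reduced, so the Sn²⁺/Sn couple is the cathode and Br₂/Br⁻ is the anode.
E°cell = −0.13 − (+1.07) = −1.20 V; balancing electrons gives n = 2.
ΔG° = −nFE°cell = −(2)(96485)(−1.20) J/mol = +232 kJ/mol.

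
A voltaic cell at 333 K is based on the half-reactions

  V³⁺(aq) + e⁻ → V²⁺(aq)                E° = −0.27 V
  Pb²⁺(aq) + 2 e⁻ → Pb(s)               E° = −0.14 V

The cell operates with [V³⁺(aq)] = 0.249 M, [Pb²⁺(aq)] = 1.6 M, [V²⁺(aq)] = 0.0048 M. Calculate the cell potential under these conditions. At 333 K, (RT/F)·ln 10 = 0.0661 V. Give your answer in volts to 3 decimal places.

+0.023 V

Pb²⁺/Pb is reduced (cathode, E° = −0.14 V) and V³⁺/V²⁺ is oxidized (anode).
E°cell = E°cat − E°an = −0.14 − (−0.27) = +0.13 V; n = 2.
The balanced reaction is Pb²⁺(aq) + 2 V²⁺(aq) → Pb(s) + 2 V³⁺(aq), so Q = [V³⁺(aq)]^2 / ([Pb²⁺(aq)]·[V²⁺(aq)]^2) = 1.68×10^3 and log Q = 3.226.
By the Nernst equation, E = +0.13 − (0.0661/2)·(3.226) = +0.023 V.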